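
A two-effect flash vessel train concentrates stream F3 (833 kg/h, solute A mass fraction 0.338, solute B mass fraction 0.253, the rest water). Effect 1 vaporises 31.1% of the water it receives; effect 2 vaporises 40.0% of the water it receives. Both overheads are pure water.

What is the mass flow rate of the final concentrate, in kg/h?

water in feed = 833×0.409 = 340.7 kg/h.
After stage 1: water left = (1−0.311)×340.7 = 234.74; stream total = 727.04 kg/h.
After stage 2: water left = (1−0.400)×234.74 = 140.84; final concentrate = 633.15 kg/h.

633.1 kg/h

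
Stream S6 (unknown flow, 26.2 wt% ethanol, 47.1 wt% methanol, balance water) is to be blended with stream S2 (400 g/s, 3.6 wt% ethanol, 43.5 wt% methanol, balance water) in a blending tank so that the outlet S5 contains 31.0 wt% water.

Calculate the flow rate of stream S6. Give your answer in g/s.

2037 g/s

Let S6 be the unknown flow. Total out = 400 + S6.
water balance: 211.6 + 0.267·S6 = 0.310·(400 + S6)
(0.267 − 0.310)·S6 = 0.310×400 − 211.6 = -87.6
S6 = -87.6 / -0.043 = 2037.2 g/s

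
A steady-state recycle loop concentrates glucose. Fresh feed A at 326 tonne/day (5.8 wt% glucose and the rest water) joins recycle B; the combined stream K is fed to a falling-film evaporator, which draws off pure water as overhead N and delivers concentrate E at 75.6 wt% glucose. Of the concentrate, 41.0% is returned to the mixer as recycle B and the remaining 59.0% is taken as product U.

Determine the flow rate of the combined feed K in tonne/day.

343.4 tonne/day

Overall glucose balance (none leaves overhead): glucose in fresh feed = glucose in product, i.e. 326×0.058 = (1−0.410)·E·0.756.
E = 18.908/(0.756×0.590) = 42.391 tonne/day.
Recycle B = 0.410×42.391 = 17.38 tonne/day.
Combined feed K = 326 + 17.38 = 343.38 tonne/day.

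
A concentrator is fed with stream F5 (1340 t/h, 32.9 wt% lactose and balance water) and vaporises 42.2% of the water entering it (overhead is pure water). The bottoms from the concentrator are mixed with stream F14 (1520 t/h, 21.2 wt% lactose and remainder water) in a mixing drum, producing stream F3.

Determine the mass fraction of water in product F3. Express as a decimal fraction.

Vapour removed = 0.422×0.671×1340 = 379.44 t/h; concentrate = 960.56 t/h.
water reaching the mixer = 519.7 (from concentrate) + 1520×0.788 = 1717.5 t/h.
Product flow = 960.56 + 1520 = 2480.6 t/h; water fraction = 0.6924.

0.6924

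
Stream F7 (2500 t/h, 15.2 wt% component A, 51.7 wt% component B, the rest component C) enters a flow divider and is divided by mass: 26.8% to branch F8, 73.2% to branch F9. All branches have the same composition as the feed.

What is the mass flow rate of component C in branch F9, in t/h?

Branch F9 total = 0.732×2500 = 1830 t/h.
component C in F9 = 0.331×1830 = 605.73 t/h.

605.7 t/h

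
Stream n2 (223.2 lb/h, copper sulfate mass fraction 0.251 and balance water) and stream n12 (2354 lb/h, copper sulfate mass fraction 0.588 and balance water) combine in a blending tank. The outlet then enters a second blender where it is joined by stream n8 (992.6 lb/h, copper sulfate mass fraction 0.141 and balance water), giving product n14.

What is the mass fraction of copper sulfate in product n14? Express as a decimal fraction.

Overall, product flow = 3569.8 lb/h.
copper sulfate in = 223.2×0.251 + 2354×0.588 + 992.6×0.141 = 1580.1 lb/h.
copper sulfate fraction in n14 = 0.443.

0.443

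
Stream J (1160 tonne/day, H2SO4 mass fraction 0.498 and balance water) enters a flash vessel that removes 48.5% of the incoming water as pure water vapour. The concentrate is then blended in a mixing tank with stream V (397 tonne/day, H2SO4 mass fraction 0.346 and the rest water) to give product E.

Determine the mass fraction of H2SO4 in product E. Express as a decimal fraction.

Vapour removed = 0.485×0.502×1160 = 282.43 tonne/day; concentrate = 877.57 tonne/day.
H2SO4 reaching the mixer = 577.68 (from concentrate) + 397×0.346 = 715.04 tonne/day.
Product flow = 877.57 + 397 = 1274.6 tonne/day; H2SO4 fraction = 0.561.

0.561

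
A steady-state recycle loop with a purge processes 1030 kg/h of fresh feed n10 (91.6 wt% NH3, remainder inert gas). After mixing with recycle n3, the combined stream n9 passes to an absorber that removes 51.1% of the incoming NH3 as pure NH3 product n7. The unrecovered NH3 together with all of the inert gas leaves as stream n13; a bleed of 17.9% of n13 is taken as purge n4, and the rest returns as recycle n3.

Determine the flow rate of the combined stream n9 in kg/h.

2060 kg/h

inert gas enters only via n10 and leaves only via the purge: 1030×0.084 = 0.179×(inert gas in n13), and the absorber passes all inert gas, so inert gas in n9 = inert gas in n13 = 483.35 kg/h.
NH3 in n9: m_A = 1030×0.916 + (1−0.179)·(1−0.511)·m_A, so m_A = 943.48/0.5985 = 1576.3 kg/h.
n9 = 1576.3 + 483.35 = 2059.7 kg/h.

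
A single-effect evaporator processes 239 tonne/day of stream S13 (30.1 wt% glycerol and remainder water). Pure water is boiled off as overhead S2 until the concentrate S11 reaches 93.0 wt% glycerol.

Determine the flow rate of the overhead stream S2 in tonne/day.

161.6 tonne/day

glycerol is conserved: 239×0.301 = 71.939 tonne/day all reports to the concentrate.
Concentrate = 71.939/(target fraction) = 77.354 tonne/day.
Overhead = 239 − 77.354 = 161.65 tonne/day.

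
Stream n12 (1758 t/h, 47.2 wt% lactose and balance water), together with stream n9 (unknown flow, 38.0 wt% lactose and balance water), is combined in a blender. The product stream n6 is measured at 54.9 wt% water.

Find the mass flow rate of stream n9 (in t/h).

Let n9 be the unknown flow. Total out = 1758 + n9.
water balance: 928.22 + 0.620·n9 = 0.549·(1758 + n9)
(0.620 − 0.549)·n9 = 0.549×1758 − 928.22 = 36.918
n9 = 36.918 / 0.071 = 519.97 t/h

520 t/h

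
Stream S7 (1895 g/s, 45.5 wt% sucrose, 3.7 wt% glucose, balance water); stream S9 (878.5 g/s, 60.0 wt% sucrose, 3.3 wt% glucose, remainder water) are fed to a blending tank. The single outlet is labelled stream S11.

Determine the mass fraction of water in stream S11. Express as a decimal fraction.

Total flow out = 1895 + 878.5 = 2773.5 g/s.
water in = 1895×0.508 + 878.5×0.367 = 1285.1 g/s.
water mass fraction in S11 = 1285.1/2773.5 = 0.4633.

0.4633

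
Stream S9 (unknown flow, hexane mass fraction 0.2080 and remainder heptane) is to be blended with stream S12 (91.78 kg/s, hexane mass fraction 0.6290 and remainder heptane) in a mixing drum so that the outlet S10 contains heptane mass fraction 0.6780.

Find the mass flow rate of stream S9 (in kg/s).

247.2 kg/s

Let S9 be the unknown flow. Total out = 91.78 + S9.
heptane balance: 34.05 + 0.792·S9 = 0.678·(91.78 + S9)
(0.792 − 0.678)·S9 = 0.678×91.78 − 34.05 = 28.176
S9 = 28.176 / 0.114 = 247.16 kg/s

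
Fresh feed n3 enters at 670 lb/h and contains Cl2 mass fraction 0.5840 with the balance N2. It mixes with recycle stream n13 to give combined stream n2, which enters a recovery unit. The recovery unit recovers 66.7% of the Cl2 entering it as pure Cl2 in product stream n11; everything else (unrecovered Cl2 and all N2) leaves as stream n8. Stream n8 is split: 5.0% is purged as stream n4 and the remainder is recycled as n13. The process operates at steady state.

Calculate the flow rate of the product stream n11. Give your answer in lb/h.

Cl2 in n2: m_A = 670×0.584 + (1−0.050)·(1−0.667)·m_A, so m_A = 391.28/0.6837 = 572.34 lb/h.
Product n11 = 0.667×572.34 = 381.75 lb/h.

381.8 lb/h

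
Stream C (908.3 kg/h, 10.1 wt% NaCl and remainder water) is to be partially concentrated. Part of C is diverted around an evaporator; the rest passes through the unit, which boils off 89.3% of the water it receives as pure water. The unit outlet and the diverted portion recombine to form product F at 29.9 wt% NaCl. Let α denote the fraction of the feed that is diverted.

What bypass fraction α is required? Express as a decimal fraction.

All 908.3×0.101 = 91.738 kg/h of NaCl reaches F, so F = 91.738/0.299 = 306.82 kg/h and vapour = 601.48 kg/h.
The evaporator receives (1−α)·908.3 of feed at 0.899 water and removes 0.893 of that water:
0.893×0.899×(1−α)×908.3 = 601.48
(1−α) = 601.48/729.19 = 0.8249;  α = 0.1751.

0.175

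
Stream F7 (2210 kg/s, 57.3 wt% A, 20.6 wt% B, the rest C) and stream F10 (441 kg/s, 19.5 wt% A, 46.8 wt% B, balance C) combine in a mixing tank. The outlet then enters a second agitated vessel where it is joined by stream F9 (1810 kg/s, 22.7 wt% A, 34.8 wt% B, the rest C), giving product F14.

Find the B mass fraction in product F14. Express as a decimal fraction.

0.2895

Overall, product flow = 4461 kg/s.
B in = 2210×0.206 + 441×0.468 + 1810×0.348 = 1291.5 kg/s.
B fraction in F14 = 0.2895.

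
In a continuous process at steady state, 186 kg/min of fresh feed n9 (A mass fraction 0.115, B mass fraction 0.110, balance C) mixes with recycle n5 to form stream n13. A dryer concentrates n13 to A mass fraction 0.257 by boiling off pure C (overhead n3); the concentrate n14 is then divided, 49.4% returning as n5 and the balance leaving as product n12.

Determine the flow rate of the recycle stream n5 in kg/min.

81.26 kg/min

Overall A balance (none leaves overhead): A in fresh feed = A in product, i.e. 186×0.115 = (1−0.494)·n14·0.257.
n14 = 21.39/(0.257×0.506) = 164.49 kg/min.
Recycle n5 = 0.494×164.49 = 81.256 kg/min.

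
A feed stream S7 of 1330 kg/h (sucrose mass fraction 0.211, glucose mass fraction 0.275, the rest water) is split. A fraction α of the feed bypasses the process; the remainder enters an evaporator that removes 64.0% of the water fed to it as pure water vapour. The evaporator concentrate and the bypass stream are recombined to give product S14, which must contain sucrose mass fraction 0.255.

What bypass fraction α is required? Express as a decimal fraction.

All 1330×0.211 = 280.63 kg/h of sucrose reaches S14, so S14 = 280.63/0.255 = 1100.5 kg/h and vapour = 229.49 kg/h.
The evaporator receives (1−α)·1330 of feed at 0.514 water and removes 0.640 of that water:
0.640×0.514×(1−α)×1330 = 229.49
(1−α) = 229.49/437.52 = 0.5245;  α = 0.4755.

0.475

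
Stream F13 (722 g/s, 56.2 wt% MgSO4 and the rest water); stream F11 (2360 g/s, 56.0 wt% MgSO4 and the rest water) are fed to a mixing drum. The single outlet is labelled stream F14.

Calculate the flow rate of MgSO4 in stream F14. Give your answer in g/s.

MgSO4 out = MgSO4 in = 722×0.562 + 2360×0.560 = 1727.4 g/s.

1727 g/s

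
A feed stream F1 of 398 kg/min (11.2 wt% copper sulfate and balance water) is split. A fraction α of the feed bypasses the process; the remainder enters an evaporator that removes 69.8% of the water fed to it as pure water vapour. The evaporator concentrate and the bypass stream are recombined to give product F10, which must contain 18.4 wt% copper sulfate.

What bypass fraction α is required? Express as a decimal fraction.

All 398×0.112 = 44.576 kg/min of copper sulfate reaches F10, so F10 = 44.576/0.184 = 242.26 kg/min and vapour = 155.74 kg/min.
The evaporator receives (1−α)·398 of feed at 0.888 water and removes 0.698 of that water:
0.698×0.888×(1−α)×398 = 155.74
(1−α) = 155.74/246.69 = 0.6313;  α = 0.3687.

0.369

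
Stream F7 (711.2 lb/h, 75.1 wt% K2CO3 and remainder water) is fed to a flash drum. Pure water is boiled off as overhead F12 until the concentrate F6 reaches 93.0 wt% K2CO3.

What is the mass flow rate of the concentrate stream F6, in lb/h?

K2CO3 is conserved: 711.2×0.751 = 534.11 lb/h all reports to the concentrate.
Concentrate = 534.11/(target fraction) = 574.31 lb/h.

574.3 lb/h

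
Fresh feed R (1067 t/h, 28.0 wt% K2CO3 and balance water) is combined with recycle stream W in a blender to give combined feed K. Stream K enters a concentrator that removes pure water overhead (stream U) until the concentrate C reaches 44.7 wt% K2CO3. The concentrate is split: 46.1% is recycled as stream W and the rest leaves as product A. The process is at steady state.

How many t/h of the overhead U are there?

Overall K2CO3 balance (none leaves overhead): K2CO3 in fresh feed = K2CO3 in product, i.e. 1067×0.280 = (1−0.461)·C·0.447.
C = 298.76/(0.447×0.539) = 1240 t/h.
Recycle W = 0.461×1240 = 571.65 t/h.
Combined feed K = 1067 + 571.65 = 1638.6 t/h.
Overhead U = K − C = 1638.6 − 1240 = 398.63 t/h.

398.6 t/h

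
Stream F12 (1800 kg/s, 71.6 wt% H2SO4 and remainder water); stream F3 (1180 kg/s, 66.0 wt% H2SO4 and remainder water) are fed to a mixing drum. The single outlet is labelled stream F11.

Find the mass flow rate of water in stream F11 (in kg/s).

water out = water in = 1800×0.284 + 1180×0.340 = 912.4 kg/s.

912.4 kg/s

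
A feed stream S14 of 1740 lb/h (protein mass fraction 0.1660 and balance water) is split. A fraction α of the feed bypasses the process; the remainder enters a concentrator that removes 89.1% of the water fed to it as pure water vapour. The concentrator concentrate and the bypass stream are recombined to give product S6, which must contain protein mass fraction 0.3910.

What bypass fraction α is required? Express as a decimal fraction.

0.226

All 1740×0.166 = 288.84 lb/h of protein reaches S6, so S6 = 288.84/0.391 = 738.72 lb/h and vapour = 1001.3 lb/h.
The evaporator receives (1−α)·1740 of feed at 0.834 water and removes 0.891 of that water:
0.891×0.834×(1−α)×1740 = 1001.3
(1−α) = 1001.3/1293 = 0.7744;  α = 0.2256.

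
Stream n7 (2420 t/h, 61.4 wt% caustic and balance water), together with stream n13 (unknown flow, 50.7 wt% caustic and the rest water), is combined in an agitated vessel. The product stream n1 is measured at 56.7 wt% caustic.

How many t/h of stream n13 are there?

1896 t/h

Let n13 be the unknown flow. Total out = 2420 + n13.
caustic balance: 1485.9 + 0.507·n13 = 0.567·(2420 + n13)
(0.507 − 0.567)·n13 = 0.567×2420 − 1485.9 = -113.74
n13 = -113.74 / -0.060 = 1895.7 t/h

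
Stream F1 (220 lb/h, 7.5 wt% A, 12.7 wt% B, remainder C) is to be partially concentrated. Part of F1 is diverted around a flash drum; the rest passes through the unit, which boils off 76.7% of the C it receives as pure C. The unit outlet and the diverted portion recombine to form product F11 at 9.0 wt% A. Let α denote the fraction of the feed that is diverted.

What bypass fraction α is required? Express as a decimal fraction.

0.728

All 220×0.075 = 16.5 lb/h of A reaches F11, so F11 = 16.5/0.090 = 183.33 lb/h and vapour = 36.667 lb/h.
The evaporator receives (1−α)·220 of feed at 0.798 C and removes 0.767 of that C:
0.767×0.798×(1−α)×220 = 36.667
(1−α) = 36.667/134.65 = 0.2723;  α = 0.7277.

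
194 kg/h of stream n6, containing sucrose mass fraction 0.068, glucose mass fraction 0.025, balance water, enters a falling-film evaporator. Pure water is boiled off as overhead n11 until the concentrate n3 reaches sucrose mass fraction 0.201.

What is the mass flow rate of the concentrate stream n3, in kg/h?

sucrose is conserved: 194×0.068 = 13.192 kg/h all reports to the concentrate.
Concentrate = 13.192/(target fraction) = 65.632 kg/h.

65.63 kg/h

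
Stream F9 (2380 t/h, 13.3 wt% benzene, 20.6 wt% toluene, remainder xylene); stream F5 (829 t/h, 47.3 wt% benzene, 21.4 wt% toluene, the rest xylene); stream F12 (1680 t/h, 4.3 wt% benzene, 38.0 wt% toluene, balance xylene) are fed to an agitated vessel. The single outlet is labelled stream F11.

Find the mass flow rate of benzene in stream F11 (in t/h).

780.9 t/h

benzene out = benzene in = 2380×0.133 + 829×0.473 + 1680×0.043 = 780.9 t/h.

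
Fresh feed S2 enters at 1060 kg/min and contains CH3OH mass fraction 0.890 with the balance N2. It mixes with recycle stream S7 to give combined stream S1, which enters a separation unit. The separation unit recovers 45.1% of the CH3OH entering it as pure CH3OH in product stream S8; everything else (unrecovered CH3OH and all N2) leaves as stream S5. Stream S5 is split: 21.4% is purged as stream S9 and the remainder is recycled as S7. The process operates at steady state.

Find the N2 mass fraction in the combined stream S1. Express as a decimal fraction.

0.247

N2 enters only via S2 and leaves only via the purge: 1060×0.110 = 0.214×(N2 in S5), and the separation unit passes all N2, so N2 in S1 = N2 in S5 = 544.86 kg/min.
CH3OH in S1: m_A = 1060×0.890 + (1−0.214)·(1−0.451)·m_A, so m_A = 943.4/0.5685 = 1659.5 kg/min.
S1 = 1659.5 + 544.86 = 2204.4 kg/min.
N2 fraction in S1 = 544.86/2204.4 = 0.247.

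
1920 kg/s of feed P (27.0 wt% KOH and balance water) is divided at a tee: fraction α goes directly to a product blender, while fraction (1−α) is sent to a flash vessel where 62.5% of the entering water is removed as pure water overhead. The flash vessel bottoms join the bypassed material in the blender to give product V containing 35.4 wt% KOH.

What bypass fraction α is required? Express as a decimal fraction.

0.480

All 1920×0.270 = 518.4 kg/s of KOH reaches V, so V = 518.4/0.354 = 1464.4 kg/s and vapour = 455.59 kg/s.
The evaporator receives (1−α)·1920 of feed at 0.730 water and removes 0.625 of that water:
0.625×0.730×(1−α)×1920 = 455.59
(1−α) = 455.59/876 = 0.5201;  α = 0.4799.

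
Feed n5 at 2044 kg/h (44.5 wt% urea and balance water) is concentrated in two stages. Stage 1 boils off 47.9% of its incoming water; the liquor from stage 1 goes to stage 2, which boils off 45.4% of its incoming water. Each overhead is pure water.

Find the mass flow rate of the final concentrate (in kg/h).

water in feed = 2044×0.555 = 1134.4 kg/h.
After stage 1: water left = (1−0.479)×1134.4 = 591.03; stream total = 1500.6 kg/h.
After stage 2: water left = (1−0.454)×591.03 = 322.7; final concentrate = 1232.3 kg/h.

1232 kg/h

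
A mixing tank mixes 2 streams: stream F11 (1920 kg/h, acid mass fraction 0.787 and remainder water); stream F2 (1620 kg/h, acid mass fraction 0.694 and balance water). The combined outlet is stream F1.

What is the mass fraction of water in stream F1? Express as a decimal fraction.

Total flow out = 1920 + 1620 = 3540 kg/h.
water in = 1920×0.213 + 1620×0.306 = 904.68 kg/h.
water mass fraction in F1 = 904.68/3540 = 0.256.

0.256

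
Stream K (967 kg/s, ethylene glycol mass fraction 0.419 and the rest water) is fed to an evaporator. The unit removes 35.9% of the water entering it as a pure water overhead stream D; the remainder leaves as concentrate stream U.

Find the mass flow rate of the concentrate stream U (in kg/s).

water entering = 967×0.581 = 561.83 kg/s; overhead removed = 0.359×561.83 = 201.7 kg/s.
Concentrate = 967 − 201.7 = 765.3 kg/s.

765.3 kg/s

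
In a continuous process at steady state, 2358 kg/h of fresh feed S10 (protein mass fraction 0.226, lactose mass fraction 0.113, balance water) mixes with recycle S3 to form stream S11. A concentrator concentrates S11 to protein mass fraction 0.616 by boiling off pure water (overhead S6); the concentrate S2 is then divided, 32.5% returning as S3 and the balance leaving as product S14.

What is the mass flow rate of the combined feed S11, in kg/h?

2775 kg/h

Overall protein balance (none leaves overhead): protein in fresh feed = protein in product, i.e. 2358×0.226 = (1−0.325)·S2·0.616.
S2 = 532.91/(0.616×0.675) = 1281.6 kg/h.
Recycle S3 = 0.325×1281.6 = 416.53 kg/h.
Combined feed S11 = 2358 + 416.53 = 2774.5 kg/h.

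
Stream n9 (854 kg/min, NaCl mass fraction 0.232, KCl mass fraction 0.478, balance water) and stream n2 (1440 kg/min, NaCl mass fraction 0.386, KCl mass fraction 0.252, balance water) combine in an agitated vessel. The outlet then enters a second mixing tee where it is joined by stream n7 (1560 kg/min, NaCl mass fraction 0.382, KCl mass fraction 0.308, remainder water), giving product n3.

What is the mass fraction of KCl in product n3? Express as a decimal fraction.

Overall, product flow = 3854 kg/min.
KCl in = 854×0.478 + 1440×0.252 + 1560×0.308 = 1251.6 kg/min.
KCl fraction in n3 = 0.325.

0.325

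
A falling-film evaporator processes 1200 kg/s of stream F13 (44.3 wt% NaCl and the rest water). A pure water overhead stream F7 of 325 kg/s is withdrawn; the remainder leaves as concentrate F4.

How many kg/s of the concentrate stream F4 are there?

875 kg/s

Concentrate = 1200 − 325 = 875 kg/s.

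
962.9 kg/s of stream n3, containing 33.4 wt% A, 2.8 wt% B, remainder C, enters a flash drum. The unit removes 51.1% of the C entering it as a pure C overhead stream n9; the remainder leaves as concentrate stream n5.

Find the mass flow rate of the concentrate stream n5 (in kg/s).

649 kg/s

C entering = 962.9×0.638 = 614.33 kg/s; overhead removed = 0.511×614.33 = 313.92 kg/s.
Concentrate = 962.9 − 313.92 = 648.98 kg/s.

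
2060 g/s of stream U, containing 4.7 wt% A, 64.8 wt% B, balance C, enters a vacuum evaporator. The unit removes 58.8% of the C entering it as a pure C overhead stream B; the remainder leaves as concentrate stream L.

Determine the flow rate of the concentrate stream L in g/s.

1691 g/s

C entering = 2060×0.305 = 628.3 g/s; overhead removed = 0.588×628.3 = 369.44 g/s.
Concentrate = 2060 − 369.44 = 1690.6 g/s.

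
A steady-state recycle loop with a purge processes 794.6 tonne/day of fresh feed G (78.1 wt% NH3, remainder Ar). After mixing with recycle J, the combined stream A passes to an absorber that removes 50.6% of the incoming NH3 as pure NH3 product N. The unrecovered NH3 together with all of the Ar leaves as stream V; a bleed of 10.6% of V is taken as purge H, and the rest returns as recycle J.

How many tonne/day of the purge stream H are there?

Ar enters only via G and leaves only via the purge: 794.6×0.219 = 0.106×(Ar in V), and the absorber passes all Ar, so Ar in A = Ar in V = 1641.7 tonne/day.
NH3 in A: m_A = 794.6×0.781 + (1−0.106)·(1−0.506)·m_A, so m_A = 620.58/0.5584 = 1111.4 tonne/day.
V = (1−0.506)×1111.4 + 1641.7 = 2190.7 tonne/day.
Purge H = 0.106×2190.7 = 232.22 tonne/day.

232.2 tonne/day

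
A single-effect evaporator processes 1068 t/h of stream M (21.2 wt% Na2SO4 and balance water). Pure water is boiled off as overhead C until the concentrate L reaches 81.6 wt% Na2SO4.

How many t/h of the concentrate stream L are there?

277.5 t/h

Na2SO4 is conserved: 1068×0.212 = 226.42 t/h all reports to the concentrate.
Concentrate = 226.42/(target fraction) = 277.47 t/h.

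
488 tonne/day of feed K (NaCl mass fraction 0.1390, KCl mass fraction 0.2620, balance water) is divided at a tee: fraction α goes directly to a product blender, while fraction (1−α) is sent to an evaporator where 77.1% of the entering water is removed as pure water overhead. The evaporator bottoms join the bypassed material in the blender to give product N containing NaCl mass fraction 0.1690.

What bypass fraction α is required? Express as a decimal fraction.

All 488×0.139 = 67.832 tonne/day of NaCl reaches N, so N = 67.832/0.169 = 401.37 tonne/day and vapour = 86.627 tonne/day.
The evaporator receives (1−α)·488 of feed at 0.599 water and removes 0.771 of that water:
0.771×0.599×(1−α)×488 = 86.627
(1−α) = 86.627/225.37 = 0.3844;  α = 0.6156.

0.616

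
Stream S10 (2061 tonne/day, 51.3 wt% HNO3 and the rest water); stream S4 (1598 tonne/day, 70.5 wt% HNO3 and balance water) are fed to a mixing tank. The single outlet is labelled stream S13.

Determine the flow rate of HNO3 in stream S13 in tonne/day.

2184 tonne/day

HNO3 out = HNO3 in = 2061×0.513 + 1598×0.705 = 2183.9 tonne/day.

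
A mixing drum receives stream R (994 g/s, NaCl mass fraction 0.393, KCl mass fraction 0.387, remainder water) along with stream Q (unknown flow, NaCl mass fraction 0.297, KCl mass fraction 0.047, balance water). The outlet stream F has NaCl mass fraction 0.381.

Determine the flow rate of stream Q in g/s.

Let Q be the unknown flow. Total out = 994 + Q.
NaCl balance: 390.64 + 0.297·Q = 0.381·(994 + Q)
(0.297 − 0.381)·Q = 0.381×994 − 390.64 = -11.928
Q = -11.928 / -0.084 = 142 g/s

142 g/s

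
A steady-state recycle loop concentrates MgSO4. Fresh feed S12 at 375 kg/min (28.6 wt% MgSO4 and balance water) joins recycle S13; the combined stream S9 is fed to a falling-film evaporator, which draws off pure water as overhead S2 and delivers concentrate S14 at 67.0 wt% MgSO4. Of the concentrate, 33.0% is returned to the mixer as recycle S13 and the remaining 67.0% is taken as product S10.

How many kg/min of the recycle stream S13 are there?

Overall MgSO4 balance (none leaves overhead): MgSO4 in fresh feed = MgSO4 in product, i.e. 375×0.286 = (1−0.330)·S14·0.670.
S14 = 107.25/(0.670×0.670) = 238.92 kg/min.
Recycle S13 = 0.330×238.92 = 78.843 kg/min.

78.84 kg/min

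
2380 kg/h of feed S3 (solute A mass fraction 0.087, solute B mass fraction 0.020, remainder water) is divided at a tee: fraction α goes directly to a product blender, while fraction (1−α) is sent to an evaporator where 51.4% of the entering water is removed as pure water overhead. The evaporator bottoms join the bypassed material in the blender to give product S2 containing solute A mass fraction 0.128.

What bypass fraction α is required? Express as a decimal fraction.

0.302

All 2380×0.087 = 207.06 kg/h of solute A reaches S2, so S2 = 207.06/0.128 = 1617.7 kg/h and vapour = 762.34 kg/h.
The evaporator receives (1−α)·2380 of feed at 0.893 water and removes 0.514 of that water:
0.514×0.893×(1−α)×2380 = 762.34
(1−α) = 762.34/1092.4 = 0.6978;  α = 0.3022.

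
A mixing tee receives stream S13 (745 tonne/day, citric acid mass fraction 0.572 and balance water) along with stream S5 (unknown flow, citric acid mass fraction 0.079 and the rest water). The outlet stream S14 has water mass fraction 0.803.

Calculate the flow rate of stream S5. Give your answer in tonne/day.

Let S5 be the unknown flow. Total out = 745 + S5.
water balance: 318.86 + 0.921·S5 = 0.803·(745 + S5)
(0.921 − 0.803)·S5 = 0.803×745 − 318.86 = 279.38
S5 = 279.38 / 0.118 = 2367.6 tonne/day

2368 tonne/day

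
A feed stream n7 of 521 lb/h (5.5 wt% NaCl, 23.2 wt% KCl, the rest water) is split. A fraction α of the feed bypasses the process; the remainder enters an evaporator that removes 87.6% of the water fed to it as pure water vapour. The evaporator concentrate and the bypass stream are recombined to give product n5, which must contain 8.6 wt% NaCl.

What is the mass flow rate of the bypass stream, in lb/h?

All 521×0.055 = 28.655 lb/h of NaCl reaches n5, so n5 = 28.655/0.086 = 333.2 lb/h and vapour = 187.8 lb/h.
The evaporator receives (1−α)·521 of feed at 0.713 water and removes 0.876 of that water:
0.876×0.713×(1−α)×521 = 187.8
(1−α) = 187.8/325.41 = 0.5771;  α = 0.4229.
Bypass flow = 0.4229×521 = 220.32 lb/h.

220.3 lb/h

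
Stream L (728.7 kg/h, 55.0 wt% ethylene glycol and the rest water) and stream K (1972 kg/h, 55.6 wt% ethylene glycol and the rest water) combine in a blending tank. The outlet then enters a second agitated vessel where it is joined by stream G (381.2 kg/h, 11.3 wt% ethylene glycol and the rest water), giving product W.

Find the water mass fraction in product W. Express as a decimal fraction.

0.500

Overall, product flow = 3081.9 kg/h.
water in = 728.7×0.450 + 1972×0.444 + 381.2×0.887 = 1541.6 kg/h.
water fraction in W = 0.500.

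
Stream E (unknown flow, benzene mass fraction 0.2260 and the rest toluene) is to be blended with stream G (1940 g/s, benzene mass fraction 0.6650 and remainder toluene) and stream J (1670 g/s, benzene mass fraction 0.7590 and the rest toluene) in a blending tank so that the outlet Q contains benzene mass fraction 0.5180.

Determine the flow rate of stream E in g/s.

2355 g/s

Let E be the unknown flow. Total out = 3610 + E.
benzene balance: 2557.6 + 0.226·E = 0.518·(3610 + E)
(0.226 − 0.518)·E = 0.518×3610 − 2557.6 = -687.65
E = -687.65 / -0.292 = 2355 g/s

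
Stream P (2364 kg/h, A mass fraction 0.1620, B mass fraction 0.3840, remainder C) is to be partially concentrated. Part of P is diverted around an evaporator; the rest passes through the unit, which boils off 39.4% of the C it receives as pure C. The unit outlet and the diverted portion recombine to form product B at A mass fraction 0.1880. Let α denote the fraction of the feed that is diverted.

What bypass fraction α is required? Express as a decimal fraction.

All 2364×0.162 = 382.97 kg/h of A reaches B, so B = 382.97/0.188 = 2037.1 kg/h and vapour = 326.94 kg/h.
The evaporator receives (1−α)·2364 of feed at 0.454 C and removes 0.394 of that C:
0.394×0.454×(1−α)×2364 = 326.94
(1−α) = 326.94/422.86 = 0.7731;  α = 0.2269.

0.227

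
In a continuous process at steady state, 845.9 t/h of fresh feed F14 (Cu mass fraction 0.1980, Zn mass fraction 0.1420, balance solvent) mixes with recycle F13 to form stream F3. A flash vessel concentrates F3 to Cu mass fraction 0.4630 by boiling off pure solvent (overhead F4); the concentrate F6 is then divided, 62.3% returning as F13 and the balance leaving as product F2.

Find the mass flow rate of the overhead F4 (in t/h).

Overall Cu balance (none leaves overhead): Cu in fresh feed = Cu in product, i.e. 845.9×0.198 = (1−0.623)·F6·0.463.
F6 = 167.49/(0.463×0.377) = 959.54 t/h.
Recycle F13 = 0.623×959.54 = 597.79 t/h.
Combined feed F3 = 845.9 + 597.79 = 1443.7 t/h.
Overhead F4 = F3 − F6 = 1443.7 − 959.54 = 484.15 t/h.

484.2 t/h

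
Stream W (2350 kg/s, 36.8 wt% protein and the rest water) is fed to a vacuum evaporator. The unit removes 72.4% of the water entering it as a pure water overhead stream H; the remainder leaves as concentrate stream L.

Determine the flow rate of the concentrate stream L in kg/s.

1275 kg/s

water entering = 2350×0.632 = 1485.2 kg/s; overhead removed = 0.724×1485.2 = 1075.3 kg/s.
Concentrate = 2350 − 1075.3 = 1274.7 kg/s.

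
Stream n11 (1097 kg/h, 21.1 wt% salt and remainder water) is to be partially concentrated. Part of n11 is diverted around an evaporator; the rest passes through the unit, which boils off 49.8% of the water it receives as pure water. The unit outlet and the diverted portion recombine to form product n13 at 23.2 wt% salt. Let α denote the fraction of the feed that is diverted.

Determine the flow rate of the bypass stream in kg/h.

844.3 kg/h

All 1097×0.211 = 231.47 kg/h of salt reaches n13, so n13 = 231.47/0.232 = 997.7 kg/h and vapour = 99.297 kg/h.
The evaporator receives (1−α)·1097 of feed at 0.789 water and removes 0.498 of that water:
0.498×0.789×(1−α)×1097 = 99.297
(1−α) = 99.297/431.04 = 0.2304;  α = 0.7696.
Bypass flow = 0.7696×1097 = 844.28 kg/h.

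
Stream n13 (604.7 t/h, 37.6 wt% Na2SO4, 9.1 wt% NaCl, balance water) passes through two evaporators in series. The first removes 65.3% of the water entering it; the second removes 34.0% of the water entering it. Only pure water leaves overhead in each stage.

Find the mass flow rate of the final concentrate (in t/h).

356.2 t/h

water in feed = 604.7×0.533 = 322.31 t/h.
After stage 1: water left = (1−0.653)×322.31 = 111.84; stream total = 394.23 t/h.
After stage 2: water left = (1−0.340)×111.84 = 73.814; final concentrate = 356.21 t/h.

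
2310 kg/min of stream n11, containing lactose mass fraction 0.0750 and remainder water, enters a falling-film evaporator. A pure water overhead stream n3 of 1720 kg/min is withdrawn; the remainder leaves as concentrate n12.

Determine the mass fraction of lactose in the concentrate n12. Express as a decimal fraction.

lactose is not removed: 2310×0.075 = 173.25 kg/min of lactose enters n12.
Concentrate = 2310 − 1720 = 590 kg/min.
Mass fraction = 173.25/590 = 0.2936.

0.2936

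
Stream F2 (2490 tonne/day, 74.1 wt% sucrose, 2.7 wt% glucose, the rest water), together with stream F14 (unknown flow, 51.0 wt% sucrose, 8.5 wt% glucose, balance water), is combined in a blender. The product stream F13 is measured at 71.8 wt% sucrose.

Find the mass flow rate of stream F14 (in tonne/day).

275.3 tonne/day

Let F14 be the unknown flow. Total out = 2490 + F14.
sucrose balance: 1845.1 + 0.510·F14 = 0.718·(2490 + F14)
(0.510 − 0.718)·F14 = 0.718×2490 − 1845.1 = -57.27
F14 = -57.27 / -0.208 = 275.34 tonne/day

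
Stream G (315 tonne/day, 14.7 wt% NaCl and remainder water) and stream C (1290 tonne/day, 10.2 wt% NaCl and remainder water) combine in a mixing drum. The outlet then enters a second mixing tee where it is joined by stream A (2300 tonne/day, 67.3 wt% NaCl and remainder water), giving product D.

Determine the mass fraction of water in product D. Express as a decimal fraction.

Overall, product flow = 3905 tonne/day.
water in = 315×0.853 + 1290×0.898 + 2300×0.327 = 2179.2 tonne/day.
water fraction in D = 0.5581.

0.5581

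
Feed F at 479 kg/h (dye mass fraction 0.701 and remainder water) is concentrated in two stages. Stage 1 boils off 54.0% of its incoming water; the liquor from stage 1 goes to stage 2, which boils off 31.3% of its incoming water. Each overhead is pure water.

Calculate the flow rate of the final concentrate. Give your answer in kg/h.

381 kg/h

water in feed = 479×0.299 = 143.22 kg/h.
After stage 1: water left = (1−0.540)×143.22 = 65.882; stream total = 401.66 kg/h.
After stage 2: water left = (1−0.313)×65.882 = 45.261; final concentrate = 381.04 kg/h.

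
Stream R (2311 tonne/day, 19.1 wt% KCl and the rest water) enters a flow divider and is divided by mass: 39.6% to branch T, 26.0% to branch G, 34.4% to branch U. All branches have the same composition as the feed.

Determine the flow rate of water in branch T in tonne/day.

Branch T total = 0.396×2311 = 915.16 tonne/day.
water in T = 0.809×915.16 = 740.36 tonne/day.

740.4 tonne/day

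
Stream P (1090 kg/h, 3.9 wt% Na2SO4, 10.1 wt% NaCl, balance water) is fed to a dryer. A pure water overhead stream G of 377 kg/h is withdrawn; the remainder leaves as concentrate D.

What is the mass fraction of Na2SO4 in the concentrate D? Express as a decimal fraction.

Na2SO4 is not removed: 1090×0.039 = 42.51 kg/h of Na2SO4 enters D.
Concentrate = 1090 − 377 = 713 kg/h.
Mass fraction = 42.51/713 = 0.060.

0.060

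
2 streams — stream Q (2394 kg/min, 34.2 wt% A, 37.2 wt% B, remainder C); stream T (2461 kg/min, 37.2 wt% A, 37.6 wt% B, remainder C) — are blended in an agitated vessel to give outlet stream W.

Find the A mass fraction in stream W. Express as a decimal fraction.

Total flow out = 2394 + 2461 = 4855 kg/min.
A in = 2394×0.342 + 2461×0.372 = 1734.2 kg/min.
A mass fraction in W = 1734.2/4855 = 0.357.

0.357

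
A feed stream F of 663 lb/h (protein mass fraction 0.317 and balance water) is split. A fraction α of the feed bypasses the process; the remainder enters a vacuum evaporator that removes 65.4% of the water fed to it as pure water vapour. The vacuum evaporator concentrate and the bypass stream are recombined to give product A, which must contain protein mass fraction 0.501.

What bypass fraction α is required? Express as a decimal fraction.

All 663×0.317 = 210.17 lb/h of protein reaches A, so A = 210.17/0.501 = 419.5 lb/h and vapour = 243.5 lb/h.
The evaporator receives (1−α)·663 of feed at 0.683 water and removes 0.654 of that water:
0.654×0.683×(1−α)×663 = 243.5
(1−α) = 243.5/296.15 = 0.8222;  α = 0.1778.

0.178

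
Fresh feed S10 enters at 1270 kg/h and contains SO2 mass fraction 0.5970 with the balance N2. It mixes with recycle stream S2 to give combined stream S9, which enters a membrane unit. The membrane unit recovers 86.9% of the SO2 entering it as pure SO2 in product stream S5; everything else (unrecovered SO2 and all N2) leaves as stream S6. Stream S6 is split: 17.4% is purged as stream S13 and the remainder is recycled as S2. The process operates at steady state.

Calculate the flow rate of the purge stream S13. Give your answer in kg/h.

N2 enters only via S10 and leaves only via the purge: 1270×0.403 = 0.174×(N2 in S6), and the membrane unit passes all N2, so N2 in S9 = N2 in S6 = 2941.4 kg/h.
SO2 in S9: m_A = 1270×0.597 + (1−0.174)·(1−0.869)·m_A, so m_A = 758.19/0.8918 = 850.19 kg/h.
S6 = (1−0.869)×850.19 + 2941.4 = 3052.8 kg/h.
Purge S13 = 0.174×3052.8 = 531.19 kg/h.

531.2 kg/h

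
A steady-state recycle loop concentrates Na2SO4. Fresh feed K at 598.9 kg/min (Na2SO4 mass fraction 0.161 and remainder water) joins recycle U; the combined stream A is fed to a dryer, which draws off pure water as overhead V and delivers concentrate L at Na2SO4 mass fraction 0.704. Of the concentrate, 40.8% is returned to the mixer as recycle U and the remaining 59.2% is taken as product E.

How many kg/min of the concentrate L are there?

Overall Na2SO4 balance (none leaves overhead): Na2SO4 in fresh feed = Na2SO4 in product, i.e. 598.9×0.161 = (1−0.408)·L·0.704.
L = 96.423/(0.704×0.592) = 231.36 kg/min.

231.4 kg/min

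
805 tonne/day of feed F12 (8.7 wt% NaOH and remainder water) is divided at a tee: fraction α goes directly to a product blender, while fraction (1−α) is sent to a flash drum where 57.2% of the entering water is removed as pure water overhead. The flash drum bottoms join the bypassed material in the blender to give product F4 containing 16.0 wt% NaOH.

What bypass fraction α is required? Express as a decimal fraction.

All 805×0.087 = 70.035 tonne/day of NaOH reaches F4, so F4 = 70.035/0.160 = 437.72 tonne/day and vapour = 367.28 tonne/day.
The evaporator receives (1−α)·805 of feed at 0.913 water and removes 0.572 of that water:
0.572×0.913×(1−α)×805 = 367.28
(1−α) = 367.28/420.4 = 0.8736;  α = 0.1264.

0.126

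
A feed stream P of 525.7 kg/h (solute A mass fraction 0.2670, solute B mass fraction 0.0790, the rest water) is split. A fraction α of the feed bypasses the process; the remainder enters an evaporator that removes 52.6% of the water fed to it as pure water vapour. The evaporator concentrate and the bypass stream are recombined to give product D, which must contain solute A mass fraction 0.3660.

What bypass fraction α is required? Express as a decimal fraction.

All 525.7×0.267 = 140.36 kg/h of solute A reaches D, so D = 140.36/0.366 = 383.5 kg/h and vapour = 142.2 kg/h.
The evaporator receives (1−α)·525.7 of feed at 0.654 water and removes 0.526 of that water:
0.526×0.654×(1−α)×525.7 = 142.2
(1−α) = 142.2/180.84 = 0.7863;  α = 0.2137.

0.214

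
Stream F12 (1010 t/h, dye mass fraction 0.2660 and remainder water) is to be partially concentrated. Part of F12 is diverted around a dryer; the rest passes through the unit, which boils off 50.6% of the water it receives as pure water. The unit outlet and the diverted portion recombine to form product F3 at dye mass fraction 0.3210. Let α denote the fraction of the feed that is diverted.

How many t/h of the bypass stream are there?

544.1 t/h

All 1010×0.266 = 268.66 t/h of dye reaches F3, so F3 = 268.66/0.321 = 836.95 t/h and vapour = 173.05 t/h.
The evaporator receives (1−α)·1010 of feed at 0.734 water and removes 0.506 of that water:
0.506×0.734×(1−α)×1010 = 173.05
(1−α) = 173.05/375.12 = 0.4613;  α = 0.5387.
Bypass flow = 0.5387×1010 = 544.06 t/h.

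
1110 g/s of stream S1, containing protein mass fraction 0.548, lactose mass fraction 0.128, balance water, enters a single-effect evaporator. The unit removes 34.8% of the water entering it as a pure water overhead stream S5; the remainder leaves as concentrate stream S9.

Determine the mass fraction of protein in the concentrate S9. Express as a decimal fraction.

0.618

protein is not removed: 1110×0.548 = 608.28 g/s of protein enters S9.
water entering = 1110×0.324 = 359.64 g/s; overhead removed = 0.348×359.64 = 125.15 g/s.
Concentrate = 1110 − 125.15 = 984.85 g/s.
Mass fraction = 608.28/984.85 = 0.618.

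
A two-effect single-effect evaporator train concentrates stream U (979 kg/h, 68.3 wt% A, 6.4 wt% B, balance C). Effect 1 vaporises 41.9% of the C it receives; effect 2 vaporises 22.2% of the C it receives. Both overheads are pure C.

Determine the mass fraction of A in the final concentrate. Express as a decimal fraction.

0.7929

C in feed = 979×0.253 = 247.69 kg/h.
After stage 1: C left = (1−0.419)×247.69 = 143.91; stream total = 875.22 kg/h.
After stage 2: C left = (1−0.222)×143.91 = 111.96; final concentrate = 843.27 kg/h.
A fraction = 668.66/843.27 = 0.7929.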